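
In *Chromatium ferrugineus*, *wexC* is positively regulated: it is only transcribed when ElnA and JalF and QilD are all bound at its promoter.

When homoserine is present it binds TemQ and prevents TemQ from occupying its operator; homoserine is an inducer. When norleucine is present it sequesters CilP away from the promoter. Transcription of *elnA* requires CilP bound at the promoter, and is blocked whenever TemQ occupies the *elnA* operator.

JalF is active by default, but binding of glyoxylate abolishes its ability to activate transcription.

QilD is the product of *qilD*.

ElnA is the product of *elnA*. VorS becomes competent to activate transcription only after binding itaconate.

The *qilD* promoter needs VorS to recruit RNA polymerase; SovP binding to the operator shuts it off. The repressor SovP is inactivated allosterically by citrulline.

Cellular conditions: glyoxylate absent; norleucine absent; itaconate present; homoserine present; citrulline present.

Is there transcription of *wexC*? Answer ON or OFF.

Norleucine is absent, so CilP is active.
Homoserine is present, so TemQ is inactive.
No repressor is bound and CilP is active, so *elnA* is transcribed.
So ElnA is produced and active.
Glyoxylate is absent, so JalF is active.
Itaconate is present, so VorS is active.
Citrulline is present, so SovP is inactive.
No repressor is bound and VorS is active, so *qilD* is transcribed.
So QilD is produced and active.
No repressor is bound and ElnA and JalF and QilD are active, so *wexC* is transcribed.

ON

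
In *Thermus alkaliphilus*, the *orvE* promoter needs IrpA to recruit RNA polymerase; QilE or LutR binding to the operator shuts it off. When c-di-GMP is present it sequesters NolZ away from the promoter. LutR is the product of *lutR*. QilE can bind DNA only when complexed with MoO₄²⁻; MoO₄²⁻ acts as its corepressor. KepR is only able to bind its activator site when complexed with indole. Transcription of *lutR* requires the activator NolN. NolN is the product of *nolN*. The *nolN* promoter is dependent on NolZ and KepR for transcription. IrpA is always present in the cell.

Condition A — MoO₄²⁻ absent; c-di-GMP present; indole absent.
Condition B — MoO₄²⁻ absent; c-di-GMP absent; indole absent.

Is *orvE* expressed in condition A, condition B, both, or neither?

both

Condition A:
MoO₄²⁻ is absent, so QilE is inactive.
c-di-GMP is present, so NolZ is inactive.
Indole is absent, so KepR is inactive.
Required activator NolZ is absent, so *nolN* is not transcribed.
So NolN is not produced.
Required activator NolN is absent, so *lutR* is not transcribed.
So LutR is not produced.
IrpA is produced constitutively and is active.
No repressor is bound and IrpA is active, so *orvE* is transcribed.
→ *orvE* is ON in A.
Condition B:
MoO₄²⁻ is absent, so QilE is inactive.
c-di-GMP is absent, so NolZ is active.
Indole is absent, so KepR is inactive.
Required activator KepR is absent, so *nolN* is not transcribed.
So NolN is not produced.
Required activator NolN is absent, so *lutR* is not transcribed.
So LutR is not produced.
IrpA is produced constitutively and is active.
No repressor is bound and IrpA is active, so *orvE* is transcribed.
→ *orvE* is ON in B.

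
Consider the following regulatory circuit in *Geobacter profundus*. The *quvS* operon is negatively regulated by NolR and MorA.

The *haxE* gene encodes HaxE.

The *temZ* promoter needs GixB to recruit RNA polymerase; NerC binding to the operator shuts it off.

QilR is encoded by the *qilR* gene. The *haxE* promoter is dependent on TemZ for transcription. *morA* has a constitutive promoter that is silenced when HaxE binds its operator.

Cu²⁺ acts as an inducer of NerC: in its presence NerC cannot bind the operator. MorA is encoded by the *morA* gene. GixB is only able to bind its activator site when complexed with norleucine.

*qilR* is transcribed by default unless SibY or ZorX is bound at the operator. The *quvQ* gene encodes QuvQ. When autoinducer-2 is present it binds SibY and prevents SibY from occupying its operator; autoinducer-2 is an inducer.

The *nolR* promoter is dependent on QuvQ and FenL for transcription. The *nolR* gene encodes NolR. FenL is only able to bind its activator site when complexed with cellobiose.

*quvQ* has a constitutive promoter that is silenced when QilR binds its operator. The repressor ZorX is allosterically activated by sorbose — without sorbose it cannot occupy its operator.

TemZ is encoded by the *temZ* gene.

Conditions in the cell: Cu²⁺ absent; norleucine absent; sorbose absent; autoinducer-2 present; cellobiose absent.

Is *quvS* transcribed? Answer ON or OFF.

Autoinducer-2 is present, so SibY is inactive.
Sorbose is absent, so ZorX is inactive.
With no repressor bound, *qilR* is transcribed.
So QilR is produced and active.
With repressor QilR bound, *quvQ* is not transcribed.
So QuvQ is not produced.
Cellobiose is absent, so FenL is inactive.
Required activator QuvQ is absent, so *nolR* is not transcribed.
So NolR is not produced.
Norleucine is absent, so GixB is inactive.
Cu²⁺ is absent, so NerC is active.
With repressor NerC bound, *temZ* is not transcribed.
So TemZ is not produced.
Required activator TemZ is absent, so *haxE* is not transcribed.
So HaxE is not produced.
With no repressor bound, *morA* is transcribed.
So MorA is produced and active.
With repressor MorA bound, *quvS* is not transcribed.

OFF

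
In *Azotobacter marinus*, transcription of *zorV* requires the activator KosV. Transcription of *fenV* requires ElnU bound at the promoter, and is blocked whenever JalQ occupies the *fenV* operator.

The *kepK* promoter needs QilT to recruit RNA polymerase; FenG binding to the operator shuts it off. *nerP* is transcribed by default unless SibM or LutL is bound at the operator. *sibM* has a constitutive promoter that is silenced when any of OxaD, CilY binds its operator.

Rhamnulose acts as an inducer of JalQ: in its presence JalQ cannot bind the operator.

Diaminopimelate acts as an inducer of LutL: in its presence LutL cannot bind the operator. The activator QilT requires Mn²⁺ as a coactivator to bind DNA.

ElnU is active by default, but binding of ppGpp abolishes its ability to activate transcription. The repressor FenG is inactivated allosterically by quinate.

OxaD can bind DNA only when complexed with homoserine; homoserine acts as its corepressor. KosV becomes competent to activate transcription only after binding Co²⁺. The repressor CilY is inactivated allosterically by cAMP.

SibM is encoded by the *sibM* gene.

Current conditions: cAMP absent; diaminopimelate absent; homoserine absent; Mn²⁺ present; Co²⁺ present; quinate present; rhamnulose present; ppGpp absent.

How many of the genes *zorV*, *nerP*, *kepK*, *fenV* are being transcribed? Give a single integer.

3

Co²⁺ is present, so KosV is active.
No repressor is bound and KosV is active, so *zorV* is transcribed.
→ *zorV* is ON.
Homoserine is absent, so OxaD is inactive.
cAMP is absent, so CilY is active.
With repressor CilY bound, *sibM* is not transcribed.
So SibM is not produced.
Diaminopimelate is absent, so LutL is active.
With repressor LutL bound, *nerP* is not transcribed.
→ *nerP* is OFF.
Quinate is present, so FenG is inactive.
Mn²⁺ is present, so QilT is active.
No repressor is bound and QilT is active, so *kepK* is transcribed.
→ *kepK* is ON.
Rhamnulose is present, so JalQ is inactive.
ppGpp is absent, so ElnU is active.
No repressor is bound and ElnU is active, so *fenV* is transcribed.
→ *fenV* is ON.
3 of the 4 genes are transcribed.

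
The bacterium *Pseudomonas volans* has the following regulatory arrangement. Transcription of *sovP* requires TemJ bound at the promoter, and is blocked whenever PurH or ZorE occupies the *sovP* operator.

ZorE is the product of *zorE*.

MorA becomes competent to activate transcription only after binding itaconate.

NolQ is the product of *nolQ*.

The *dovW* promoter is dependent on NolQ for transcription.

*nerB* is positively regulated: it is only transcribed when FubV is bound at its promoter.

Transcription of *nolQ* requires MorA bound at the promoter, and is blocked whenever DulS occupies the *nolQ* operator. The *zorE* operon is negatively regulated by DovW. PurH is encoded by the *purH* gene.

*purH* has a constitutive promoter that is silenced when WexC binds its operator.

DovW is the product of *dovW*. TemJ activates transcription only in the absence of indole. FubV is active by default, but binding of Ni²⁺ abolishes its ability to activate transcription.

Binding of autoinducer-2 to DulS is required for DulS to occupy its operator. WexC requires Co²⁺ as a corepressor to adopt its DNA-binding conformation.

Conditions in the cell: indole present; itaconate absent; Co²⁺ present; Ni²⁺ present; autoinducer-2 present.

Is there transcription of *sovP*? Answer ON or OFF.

OFF

Co²⁺ is present, so WexC is active.
With repressor WexC bound, *purH* is not transcribed.
So PurH is not produced.
Indole is present, so TemJ is inactive.
Itaconate is absent, so MorA is inactive.
Autoinducer-2 is present, so DulS is active.
With repressor DulS bound, *nolQ* is not transcribed.
So NolQ is not produced.
Required activator NolQ is absent, so *dovW* is not transcribed.
So DovW is not produced.
With no repressor bound, *zorE* is transcribed.
So ZorE is produced and active.
With repressor ZorE bound, *sovP* is not transcribed.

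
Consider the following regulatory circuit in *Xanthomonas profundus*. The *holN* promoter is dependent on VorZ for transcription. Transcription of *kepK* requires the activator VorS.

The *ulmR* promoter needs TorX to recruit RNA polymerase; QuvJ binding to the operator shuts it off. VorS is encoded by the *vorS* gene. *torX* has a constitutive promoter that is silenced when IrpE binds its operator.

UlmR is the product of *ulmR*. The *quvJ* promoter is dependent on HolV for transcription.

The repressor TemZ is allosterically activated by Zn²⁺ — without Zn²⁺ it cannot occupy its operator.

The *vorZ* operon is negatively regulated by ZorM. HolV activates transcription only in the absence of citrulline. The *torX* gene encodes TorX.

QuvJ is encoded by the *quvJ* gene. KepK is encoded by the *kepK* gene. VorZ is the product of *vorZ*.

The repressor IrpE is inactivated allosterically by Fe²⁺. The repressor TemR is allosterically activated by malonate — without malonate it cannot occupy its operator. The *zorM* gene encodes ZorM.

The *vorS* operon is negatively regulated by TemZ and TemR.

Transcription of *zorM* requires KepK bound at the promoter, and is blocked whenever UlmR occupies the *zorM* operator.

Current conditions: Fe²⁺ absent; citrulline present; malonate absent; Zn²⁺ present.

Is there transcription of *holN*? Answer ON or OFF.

ON

Zn²⁺ is present, so TemZ is active.
Malonate is absent, so TemR is inactive.
With repressor TemZ bound, *vorS* is not transcribed.
So VorS is not produced.
Required activator VorS is absent, so *kepK* is not transcribed.
So KepK is not produced.
Fe²⁺ is absent, so IrpE is active.
With repressor IrpE bound, *torX* is not transcribed.
So TorX is not produced.
Citrulline is present, so HolV is inactive.
Required activator HolV is absent, so *quvJ* is not transcribed.
So QuvJ is not produced.
Required activator TorX is absent, so *ulmR* is not transcribed.
So UlmR is not produced.
Required activator KepK is absent, so *zorM* is not transcribed.
So ZorM is not produced.
With no repressor bound, *vorZ* is transcribed.
So VorZ is produced and active.
No repressor is bound and VorZ is active, so *holN* is transcribed.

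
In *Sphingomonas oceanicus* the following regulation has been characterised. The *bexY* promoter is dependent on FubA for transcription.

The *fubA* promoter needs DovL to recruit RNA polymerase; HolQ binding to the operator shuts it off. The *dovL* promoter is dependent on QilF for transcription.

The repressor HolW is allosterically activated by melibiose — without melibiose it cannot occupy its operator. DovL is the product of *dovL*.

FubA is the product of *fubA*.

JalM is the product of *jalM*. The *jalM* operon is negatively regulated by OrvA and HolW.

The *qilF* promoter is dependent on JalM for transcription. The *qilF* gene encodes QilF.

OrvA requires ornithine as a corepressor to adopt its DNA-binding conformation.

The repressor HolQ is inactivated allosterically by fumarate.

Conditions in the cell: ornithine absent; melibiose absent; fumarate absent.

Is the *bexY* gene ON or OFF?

Ornithine is absent, so OrvA is inactive.
Melibiose is absent, so HolW is inactive.
With no repressor bound, *jalM* is transcribed.
So JalM is produced and active.
No repressor is bound and JalM is active, so *qilF* is transcribed.
So QilF is produced and active.
No repressor is bound and QilF is active, so *dovL* is transcribed.
So DovL is produced and active.
Fumarate is absent, so HolQ is active.
With repressor HolQ bound, *fubA* is not transcribed.
So FubA is not produced.
Required activator FubA is absent, so *bexY* is not transcribed.

OFF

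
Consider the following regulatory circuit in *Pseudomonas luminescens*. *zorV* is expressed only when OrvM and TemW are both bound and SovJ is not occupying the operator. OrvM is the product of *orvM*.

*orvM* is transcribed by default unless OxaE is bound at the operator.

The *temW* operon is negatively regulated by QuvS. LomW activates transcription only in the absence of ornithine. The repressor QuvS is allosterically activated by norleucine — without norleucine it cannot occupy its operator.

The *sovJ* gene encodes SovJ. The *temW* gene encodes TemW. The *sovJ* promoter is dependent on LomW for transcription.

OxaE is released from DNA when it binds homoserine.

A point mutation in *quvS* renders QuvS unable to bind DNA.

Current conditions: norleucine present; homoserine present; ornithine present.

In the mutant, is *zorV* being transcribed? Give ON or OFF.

Ornithine is present, so LomW is inactive.
Required activator LomW is absent, so *sovJ* is not transcribed.
So SovJ is not produced.
Homoserine is present, so OxaE is inactive.
With no repressor bound, *orvM* is transcribed.
So OrvM is produced and active.
QuvS is non-functional in this strain, so it has no effect.
With no repressor bound, *temW* is transcribed.
So TemW is produced and active.
No repressor is bound and OrvM and TemW are active, so *zorV* is transcribed.

ON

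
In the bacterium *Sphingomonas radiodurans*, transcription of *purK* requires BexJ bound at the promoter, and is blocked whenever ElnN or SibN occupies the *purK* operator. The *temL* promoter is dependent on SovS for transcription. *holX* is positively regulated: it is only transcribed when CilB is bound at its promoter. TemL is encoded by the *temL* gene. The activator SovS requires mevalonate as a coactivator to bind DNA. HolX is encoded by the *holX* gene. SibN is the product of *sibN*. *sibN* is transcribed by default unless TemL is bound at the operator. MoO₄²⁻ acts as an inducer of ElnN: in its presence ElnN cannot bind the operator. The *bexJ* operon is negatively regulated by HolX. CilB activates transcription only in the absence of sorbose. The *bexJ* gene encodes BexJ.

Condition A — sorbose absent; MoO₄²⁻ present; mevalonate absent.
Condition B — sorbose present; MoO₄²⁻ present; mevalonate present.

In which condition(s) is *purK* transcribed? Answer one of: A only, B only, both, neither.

B only

Condition A:
Sorbose is absent, so CilB is active.
No repressor is bound and CilB is active, so *holX* is transcribed.
So HolX is produced and active.
With repressor HolX bound, *bexJ* is not transcribed.
So BexJ is not produced.
MoO₄²⁻ is present, so ElnN is inactive.
Mevalonate is absent, so SovS is inactive.
Required activator SovS is absent, so *temL* is not transcribed.
So TemL is not produced.
With no repressor bound, *sibN* is transcribed.
So SibN is produced and active.
With repressor SibN bound, *purK* is not transcribed.
→ *purK* is OFF in A.
Condition B:
Sorbose is present, so CilB is inactive.
Required activator CilB is absent, so *holX* is not transcribed.
So HolX is not produced.
With no repressor bound, *bexJ* is transcribed.
So BexJ is produced and active.
MoO₄²⁻ is present, so ElnN is inactive.
Mevalonate is present, so SovS is active.
No repressor is bound and SovS is active, so *temL* is transcribed.
So TemL is produced and active.
With repressor TemL bound, *sibN* is not transcribed.
So SibN is not produced.
No repressor is bound and BexJ is active, so *purK* is transcribed.
→ *purK* is ON in B.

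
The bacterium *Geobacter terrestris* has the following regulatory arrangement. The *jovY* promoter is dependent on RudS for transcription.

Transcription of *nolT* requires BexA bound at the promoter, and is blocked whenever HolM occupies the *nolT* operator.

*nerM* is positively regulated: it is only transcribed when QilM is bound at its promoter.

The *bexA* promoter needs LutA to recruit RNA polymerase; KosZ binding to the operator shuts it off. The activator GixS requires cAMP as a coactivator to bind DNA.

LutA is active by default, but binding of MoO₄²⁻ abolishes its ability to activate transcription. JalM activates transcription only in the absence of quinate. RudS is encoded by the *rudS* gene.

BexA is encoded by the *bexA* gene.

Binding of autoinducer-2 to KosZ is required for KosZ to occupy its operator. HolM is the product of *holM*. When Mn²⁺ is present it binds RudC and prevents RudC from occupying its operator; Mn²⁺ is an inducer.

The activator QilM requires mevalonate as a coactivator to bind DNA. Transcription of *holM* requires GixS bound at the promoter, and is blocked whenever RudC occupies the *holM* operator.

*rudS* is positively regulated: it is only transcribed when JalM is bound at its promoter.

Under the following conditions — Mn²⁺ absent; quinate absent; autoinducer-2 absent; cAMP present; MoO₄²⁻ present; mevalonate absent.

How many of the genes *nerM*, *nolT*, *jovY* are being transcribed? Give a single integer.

Mevalonate is absent, so QilM is inactive.
Required activator QilM is absent, so *nerM* is not transcribed.
→ *nerM* is OFF.
cAMP is present, so GixS is active.
Mn²⁺ is absent, so RudC is active.
With repressor RudC bound, *holM* is not transcribed.
So HolM is not produced.
Autoinducer-2 is absent, so KosZ is inactive.
MoO₄²⁻ is present, so LutA is inactive.
Required activator LutA is absent, so *bexA* is not transcribed.
So BexA is not produced.
Required activator BexA is absent, so *nolT* is not transcribed.
→ *nolT* is OFF.
Quinate is absent, so JalM is active.
No repressor is bound and JalM is active, so *rudS* is transcribed.
So RudS is produced and active.
No repressor is bound and RudS is active, so *jovY* is transcribed.
→ *jovY* is ON.
1 of the 3 genes is transcribed.

1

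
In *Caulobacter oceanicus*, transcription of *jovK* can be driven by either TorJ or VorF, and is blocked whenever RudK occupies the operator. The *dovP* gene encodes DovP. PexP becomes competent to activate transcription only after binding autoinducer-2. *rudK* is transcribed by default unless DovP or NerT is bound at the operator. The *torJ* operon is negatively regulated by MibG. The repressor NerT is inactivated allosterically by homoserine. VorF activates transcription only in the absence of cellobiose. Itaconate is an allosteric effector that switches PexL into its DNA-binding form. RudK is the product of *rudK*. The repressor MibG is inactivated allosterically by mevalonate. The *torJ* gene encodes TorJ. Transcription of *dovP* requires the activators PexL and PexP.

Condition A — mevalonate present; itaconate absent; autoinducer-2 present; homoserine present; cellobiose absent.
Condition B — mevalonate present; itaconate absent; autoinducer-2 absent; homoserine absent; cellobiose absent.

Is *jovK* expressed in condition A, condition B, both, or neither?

Condition A:
Mevalonate is present, so MibG is inactive.
With no repressor bound, *torJ* is transcribed.
So TorJ is produced and active.
Itaconate is absent, so PexL is inactive.
Autoinducer-2 is present, so PexP is active.
Required activator PexL is absent, so *dovP* is not transcribed.
So DovP is not produced.
Homoserine is present, so NerT is inactive.
With no repressor bound, *rudK* is transcribed.
So RudK is produced and active.
Cellobiose is absent, so VorF is active.
With repressor RudK bound, *jovK* is not transcribed.
→ *jovK* is OFF in A.
Condition B:
Mevalonate is present, so MibG is inactive.
With no repressor bound, *torJ* is transcribed.
So TorJ is produced and active.
Itaconate is absent, so PexL is inactive.
Autoinducer-2 is absent, so PexP is inactive.
Required activator PexL is absent, so *dovP* is not transcribed.
So DovP is not produced.
Homoserine is absent, so NerT is active.
With repressor NerT bound, *rudK* is not transcribed.
So RudK is not produced.
Cellobiose is absent, so VorF is active.
Activator TorJ is present, so *jovK* is transcribed.
→ *jovK* is ON in B.

B only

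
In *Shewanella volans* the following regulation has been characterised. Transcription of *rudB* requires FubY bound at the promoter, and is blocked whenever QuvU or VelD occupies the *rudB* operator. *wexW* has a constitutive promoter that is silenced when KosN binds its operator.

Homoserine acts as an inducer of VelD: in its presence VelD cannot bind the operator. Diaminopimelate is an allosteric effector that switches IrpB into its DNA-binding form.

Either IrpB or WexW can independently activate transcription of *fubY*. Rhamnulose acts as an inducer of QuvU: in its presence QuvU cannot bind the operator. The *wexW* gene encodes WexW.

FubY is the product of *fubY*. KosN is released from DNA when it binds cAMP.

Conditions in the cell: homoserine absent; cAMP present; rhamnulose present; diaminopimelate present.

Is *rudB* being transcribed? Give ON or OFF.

Rhamnulose is present, so QuvU is inactive.
Homoserine is absent, so VelD is active.
Diaminopimelate is present, so IrpB is active.
cAMP is present, so KosN is inactive.
With no repressor bound, *wexW* is transcribed.
So WexW is produced and active.
Activator IrpB is present, so *fubY* is transcribed.
So FubY is produced and active.
With repressor VelD bound, *rudB* is not transcribed.

OFF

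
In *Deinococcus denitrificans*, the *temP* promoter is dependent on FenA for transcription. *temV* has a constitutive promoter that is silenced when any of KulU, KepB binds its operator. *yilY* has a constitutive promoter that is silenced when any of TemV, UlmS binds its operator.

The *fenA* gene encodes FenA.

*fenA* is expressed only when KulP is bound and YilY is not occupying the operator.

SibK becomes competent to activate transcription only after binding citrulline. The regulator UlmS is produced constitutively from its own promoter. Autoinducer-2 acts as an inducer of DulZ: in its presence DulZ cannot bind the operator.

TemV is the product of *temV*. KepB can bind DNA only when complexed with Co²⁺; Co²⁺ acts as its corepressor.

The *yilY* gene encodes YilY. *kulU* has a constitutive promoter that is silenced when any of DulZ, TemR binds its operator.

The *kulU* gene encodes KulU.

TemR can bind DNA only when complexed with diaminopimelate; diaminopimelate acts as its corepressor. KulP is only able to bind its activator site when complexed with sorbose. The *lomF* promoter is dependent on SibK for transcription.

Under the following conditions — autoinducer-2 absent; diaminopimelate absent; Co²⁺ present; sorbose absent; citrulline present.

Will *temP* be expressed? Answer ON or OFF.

Autoinducer-2 is absent, so DulZ is active.
Diaminopimelate is absent, so TemR is inactive.
With repressor DulZ bound, *kulU* is not transcribed.
So KulU is not produced.
Co²⁺ is present, so KepB is active.
With repressor KepB bound, *temV* is not transcribed.
So TemV is not produced.
UlmS is produced constitutively and is active.
With repressor UlmS bound, *yilY* is not transcribed.
So YilY is not produced.
Sorbose is absent, so KulP is inactive.
Required activator KulP is absent, so *fenA* is not transcribed.
So FenA is not produced.
Required activator FenA is absent, so *temP* is not transcribed.

OFF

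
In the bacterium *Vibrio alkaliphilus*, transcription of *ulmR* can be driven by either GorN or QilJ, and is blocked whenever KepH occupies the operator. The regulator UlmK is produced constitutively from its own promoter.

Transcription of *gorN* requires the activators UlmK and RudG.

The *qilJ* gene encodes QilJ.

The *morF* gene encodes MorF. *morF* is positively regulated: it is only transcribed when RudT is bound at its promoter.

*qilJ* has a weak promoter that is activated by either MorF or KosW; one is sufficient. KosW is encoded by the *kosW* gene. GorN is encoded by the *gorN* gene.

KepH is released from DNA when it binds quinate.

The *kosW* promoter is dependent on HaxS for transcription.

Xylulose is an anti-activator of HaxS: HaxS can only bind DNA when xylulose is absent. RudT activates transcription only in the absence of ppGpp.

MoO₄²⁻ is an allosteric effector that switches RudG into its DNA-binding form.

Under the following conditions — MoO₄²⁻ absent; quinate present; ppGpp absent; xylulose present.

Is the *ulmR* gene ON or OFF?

ON

Quinate is present, so KepH is inactive.
UlmK is produced constitutively and is active.
MoO₄²⁻ is absent, so RudG is inactive.
Required activator RudG is absent, so *gorN* is not transcribed.
So GorN is not produced.
ppGpp is absent, so RudT is active.
No repressor is bound and RudT is active, so *morF* is transcribed.
So MorF is produced and active.
Xylulose is present, so HaxS is inactive.
Required activator HaxS is absent, so *kosW* is not transcribed.
So KosW is not produced.
Activator MorF is present, so *qilJ* is transcribed.
So QilJ is produced and active.
Activator QilJ is present, so *ulmR* is transcribed.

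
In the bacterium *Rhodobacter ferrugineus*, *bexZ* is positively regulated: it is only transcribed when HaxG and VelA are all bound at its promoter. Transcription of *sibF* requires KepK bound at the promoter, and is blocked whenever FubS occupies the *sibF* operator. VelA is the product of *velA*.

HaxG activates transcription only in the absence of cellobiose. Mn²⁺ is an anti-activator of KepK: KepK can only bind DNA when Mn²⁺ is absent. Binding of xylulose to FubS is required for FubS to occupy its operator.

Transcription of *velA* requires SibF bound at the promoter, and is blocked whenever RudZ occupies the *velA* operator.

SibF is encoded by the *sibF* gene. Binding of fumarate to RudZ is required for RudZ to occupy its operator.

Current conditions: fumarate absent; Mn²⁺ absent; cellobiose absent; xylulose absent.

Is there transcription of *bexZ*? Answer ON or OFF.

ON

Cellobiose is absent, so HaxG is active.
Fumarate is absent, so RudZ is inactive.
Mn²⁺ is absent, so KepK is active.
Xylulose is absent, so FubS is inactive.
No repressor is bound and KepK is active, so *sibF* is transcribed.
So SibF is produced and active.
No repressor is bound and SibF is active, so *velA* is transcribed.
So VelA is produced and active.
No repressor is bound and HaxG and VelA are active, so *bexZ* is transcribed.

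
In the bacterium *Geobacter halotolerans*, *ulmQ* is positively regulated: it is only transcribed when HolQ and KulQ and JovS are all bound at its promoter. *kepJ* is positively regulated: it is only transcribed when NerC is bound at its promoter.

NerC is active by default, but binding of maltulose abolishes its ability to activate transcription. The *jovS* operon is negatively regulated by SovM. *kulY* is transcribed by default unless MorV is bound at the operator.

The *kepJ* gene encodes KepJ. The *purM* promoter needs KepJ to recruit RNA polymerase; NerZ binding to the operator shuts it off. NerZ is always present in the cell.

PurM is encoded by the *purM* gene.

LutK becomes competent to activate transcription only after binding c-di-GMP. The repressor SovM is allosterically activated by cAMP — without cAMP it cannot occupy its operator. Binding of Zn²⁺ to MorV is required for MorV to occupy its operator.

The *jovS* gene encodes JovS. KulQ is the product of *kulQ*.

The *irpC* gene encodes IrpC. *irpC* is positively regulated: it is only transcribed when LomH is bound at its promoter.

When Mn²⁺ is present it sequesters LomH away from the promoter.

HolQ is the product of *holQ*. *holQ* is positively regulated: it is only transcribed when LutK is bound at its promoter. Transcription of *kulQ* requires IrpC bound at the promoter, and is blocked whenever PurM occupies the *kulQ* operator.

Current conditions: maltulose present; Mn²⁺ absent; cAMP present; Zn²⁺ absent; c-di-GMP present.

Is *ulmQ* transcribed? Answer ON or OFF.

OFF

c-di-GMP is present, so LutK is active.
No repressor is bound and LutK is active, so *holQ* is transcribed.
So HolQ is produced and active.
Maltulose is present, so NerC is inactive.
Required activator NerC is absent, so *kepJ* is not transcribed.
So KepJ is not produced.
NerZ is produced constitutively and is active.
With repressor NerZ bound, *purM* is not transcribed.
So PurM is not produced.
Mn²⁺ is absent, so LomH is active.
No repressor is bound and LomH is active, so *irpC* is transcribed.
So IrpC is produced and active.
No repressor is bound and IrpC is active, so *kulQ* is transcribed.
So KulQ is produced and active.
cAMP is present, so SovM is active.
With repressor SovM bound, *jovS* is not transcribed.
So JovS is not produced.
Required activator JovS is absent, so *ulmQ* is not transcribed.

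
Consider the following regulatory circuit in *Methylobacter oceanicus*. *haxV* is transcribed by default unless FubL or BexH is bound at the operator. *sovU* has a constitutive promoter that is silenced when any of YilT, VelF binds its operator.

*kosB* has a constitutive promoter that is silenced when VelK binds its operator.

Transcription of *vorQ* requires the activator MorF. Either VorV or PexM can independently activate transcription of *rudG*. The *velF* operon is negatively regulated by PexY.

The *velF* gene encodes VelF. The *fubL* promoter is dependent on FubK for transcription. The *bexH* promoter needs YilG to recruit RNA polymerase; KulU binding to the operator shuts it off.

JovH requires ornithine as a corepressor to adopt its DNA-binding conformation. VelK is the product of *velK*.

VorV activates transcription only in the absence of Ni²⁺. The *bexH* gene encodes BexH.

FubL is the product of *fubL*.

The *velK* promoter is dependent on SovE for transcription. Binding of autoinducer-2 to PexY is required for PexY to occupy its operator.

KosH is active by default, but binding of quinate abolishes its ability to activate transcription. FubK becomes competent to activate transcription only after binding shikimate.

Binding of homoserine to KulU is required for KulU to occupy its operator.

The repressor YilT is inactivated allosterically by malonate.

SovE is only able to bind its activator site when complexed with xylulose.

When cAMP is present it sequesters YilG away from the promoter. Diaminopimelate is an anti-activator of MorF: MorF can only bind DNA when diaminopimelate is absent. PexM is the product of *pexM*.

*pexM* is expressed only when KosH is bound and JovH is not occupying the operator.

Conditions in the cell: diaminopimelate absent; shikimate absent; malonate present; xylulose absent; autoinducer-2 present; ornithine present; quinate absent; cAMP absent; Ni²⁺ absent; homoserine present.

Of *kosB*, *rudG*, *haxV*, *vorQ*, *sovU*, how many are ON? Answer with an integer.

5

Xylulose is absent, so SovE is inactive.
Required activator SovE is absent, so *velK* is not transcribed.
So VelK is not produced.
With no repressor bound, *kosB* is transcribed.
→ *kosB* is ON.
Ni²⁺ is absent, so VorV is active.
Ornithine is present, so JovH is active.
Quinate is absent, so KosH is active.
With repressor JovH bound, *pexM* is not transcribed.
So PexM is not produced.
Activator VorV is present, so *rudG* is transcribed.
→ *rudG* is ON.
Shikimate is absent, so FubK is inactive.
Required activator FubK is absent, so *fubL* is not transcribed.
So FubL is not produced.
Homoserine is present, so KulU is active.
cAMP is absent, so YilG is active.
With repressor KulU bound, *bexH* is not transcribed.
So BexH is not produced.
With no repressor bound, *haxV* is transcribed.
→ *haxV* is ON.
Diaminopimelate is absent, so MorF is active.
No repressor is bound and MorF is active, so *vorQ* is transcribed.
→ *vorQ* is ON.
Malonate is present, so YilT is inactive.
Autoinducer-2 is present, so PexY is active.
With repressor PexY bound, *velF* is not transcribed.
So VelF is not produced.
With no repressor bound, *sovU* is transcribed.
→ *sovU* is ON.
5 of the 5 genes are transcribed.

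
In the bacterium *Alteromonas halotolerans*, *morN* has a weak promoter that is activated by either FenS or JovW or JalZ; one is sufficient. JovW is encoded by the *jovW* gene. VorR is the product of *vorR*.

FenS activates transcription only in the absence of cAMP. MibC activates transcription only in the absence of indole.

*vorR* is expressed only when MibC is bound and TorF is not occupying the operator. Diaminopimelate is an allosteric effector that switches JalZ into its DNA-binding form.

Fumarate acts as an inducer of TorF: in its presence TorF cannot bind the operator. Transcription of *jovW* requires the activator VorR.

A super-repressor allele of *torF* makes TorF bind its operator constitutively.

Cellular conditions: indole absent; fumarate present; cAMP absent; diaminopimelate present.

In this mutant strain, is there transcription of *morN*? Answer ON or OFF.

ON

cAMP is absent, so FenS is active.
Indole is absent, so MibC is active.
TorF is constitutively active in this strain.
With repressor TorF bound, *vorR* is not transcribed.
So VorR is not produced.
Required activator VorR is absent, so *jovW* is not transcribed.
So JovW is not produced.
Diaminopimelate is present, so JalZ is active.
Activator FenS is present, so *morN* is transcribed.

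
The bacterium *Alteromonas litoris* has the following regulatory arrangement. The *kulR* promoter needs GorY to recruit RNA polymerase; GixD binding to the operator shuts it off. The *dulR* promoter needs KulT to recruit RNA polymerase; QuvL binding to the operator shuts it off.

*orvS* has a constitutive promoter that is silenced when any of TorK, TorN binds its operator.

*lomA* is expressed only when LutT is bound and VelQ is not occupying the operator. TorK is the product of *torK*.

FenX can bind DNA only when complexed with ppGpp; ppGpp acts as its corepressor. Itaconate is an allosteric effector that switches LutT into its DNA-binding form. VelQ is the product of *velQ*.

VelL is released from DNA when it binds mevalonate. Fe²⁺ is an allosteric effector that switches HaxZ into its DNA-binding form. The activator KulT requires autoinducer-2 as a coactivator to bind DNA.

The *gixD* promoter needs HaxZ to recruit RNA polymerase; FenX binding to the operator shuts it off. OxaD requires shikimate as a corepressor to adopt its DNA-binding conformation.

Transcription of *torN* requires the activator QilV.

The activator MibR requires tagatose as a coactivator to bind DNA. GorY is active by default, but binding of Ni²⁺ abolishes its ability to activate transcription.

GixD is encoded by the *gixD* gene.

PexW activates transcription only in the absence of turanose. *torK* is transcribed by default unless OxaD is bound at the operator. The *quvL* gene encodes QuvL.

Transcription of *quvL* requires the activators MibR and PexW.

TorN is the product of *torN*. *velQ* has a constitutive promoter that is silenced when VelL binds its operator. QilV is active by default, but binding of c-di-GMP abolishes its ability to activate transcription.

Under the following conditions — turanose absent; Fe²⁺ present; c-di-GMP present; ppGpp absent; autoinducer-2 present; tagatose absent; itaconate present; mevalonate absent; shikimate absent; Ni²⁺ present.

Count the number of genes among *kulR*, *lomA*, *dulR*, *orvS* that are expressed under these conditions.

Fe²⁺ is present, so HaxZ is active.
ppGpp is absent, so FenX is inactive.
No repressor is bound and HaxZ is active, so *gixD* is transcribed.
So GixD is produced and active.
Ni²⁺ is present, so GorY is inactive.
With repressor GixD bound, *kulR* is not transcribed.
→ *kulR* is OFF.
Itaconate is present, so LutT is active.
Mevalonate is absent, so VelL is active.
With repressor VelL bound, *velQ* is not transcribed.
So VelQ is not produced.
No repressor is bound and LutT is active, so *lomA* is transcribed.
→ *lomA* is ON.
Autoinducer-2 is present, so KulT is active.
Tagatose is absent, so MibR is inactive.
Turanose is absent, so PexW is active.
Required activator MibR is absent, so *quvL* is not transcribed.
So QuvL is not produced.
No repressor is bound and KulT is active, so *dulR* is transcribed.
→ *dulR* is ON.
Shikimate is absent, so OxaD is inactive.
With no repressor bound, *torK* is transcribed.
So TorK is produced and active.
c-di-GMP is present, so QilV is inactive.
Required activator QilV is absent, so *torN* is not transcribed.
So TorN is not produced.
With repressor TorK bound, *orvS* is not transcribed.
→ *orvS* is OFF.
2 of the 4 genes are transcribed.

2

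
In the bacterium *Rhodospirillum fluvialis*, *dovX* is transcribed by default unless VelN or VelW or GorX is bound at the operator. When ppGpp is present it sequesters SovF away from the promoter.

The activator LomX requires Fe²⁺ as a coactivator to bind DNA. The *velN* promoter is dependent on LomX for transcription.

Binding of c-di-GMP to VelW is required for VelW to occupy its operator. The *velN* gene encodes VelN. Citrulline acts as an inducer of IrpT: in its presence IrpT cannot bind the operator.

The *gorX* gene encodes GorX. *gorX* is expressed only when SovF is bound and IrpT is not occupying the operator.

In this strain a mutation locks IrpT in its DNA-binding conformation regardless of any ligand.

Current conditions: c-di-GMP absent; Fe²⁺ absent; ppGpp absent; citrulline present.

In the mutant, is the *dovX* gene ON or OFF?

ON

Fe²⁺ is absent, so LomX is inactive.
Required activator LomX is absent, so *velN* is not transcribed.
So VelN is not produced.
c-di-GMP is absent, so VelW is inactive.
ppGpp is absent, so SovF is active.
IrpT is constitutively active in this strain.
With repressor IrpT bound, *gorX* is not transcribed.
So GorX is not produced.
With no repressor bound, *dovX* is transcribed.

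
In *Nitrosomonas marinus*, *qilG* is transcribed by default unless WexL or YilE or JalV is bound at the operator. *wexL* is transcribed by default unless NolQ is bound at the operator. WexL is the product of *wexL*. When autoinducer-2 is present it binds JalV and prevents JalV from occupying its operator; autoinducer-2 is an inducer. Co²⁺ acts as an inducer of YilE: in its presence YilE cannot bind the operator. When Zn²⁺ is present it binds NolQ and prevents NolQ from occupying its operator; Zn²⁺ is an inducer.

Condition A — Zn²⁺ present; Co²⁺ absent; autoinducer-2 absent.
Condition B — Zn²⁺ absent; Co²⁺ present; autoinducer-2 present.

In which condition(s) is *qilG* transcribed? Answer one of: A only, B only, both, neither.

B only

Condition A:
Zn²⁺ is present, so NolQ is inactive.
With no repressor bound, *wexL* is transcribed.
So WexL is produced and active.
Co²⁺ is absent, so YilE is active.
Autoinducer-2 is absent, so JalV is active.
With repressor WexL bound, *qilG* is not transcribed.
→ *qilG* is OFF in A.
Condition B:
Zn²⁺ is absent, so NolQ is active.
With repressor NolQ bound, *wexL* is not transcribed.
So WexL is not produced.
Co²⁺ is present, so YilE is inactive.
Autoinducer-2 is present, so JalV is inactive.
With no repressor bound, *qilG* is transcribed.
→ *qilG* is ON in B.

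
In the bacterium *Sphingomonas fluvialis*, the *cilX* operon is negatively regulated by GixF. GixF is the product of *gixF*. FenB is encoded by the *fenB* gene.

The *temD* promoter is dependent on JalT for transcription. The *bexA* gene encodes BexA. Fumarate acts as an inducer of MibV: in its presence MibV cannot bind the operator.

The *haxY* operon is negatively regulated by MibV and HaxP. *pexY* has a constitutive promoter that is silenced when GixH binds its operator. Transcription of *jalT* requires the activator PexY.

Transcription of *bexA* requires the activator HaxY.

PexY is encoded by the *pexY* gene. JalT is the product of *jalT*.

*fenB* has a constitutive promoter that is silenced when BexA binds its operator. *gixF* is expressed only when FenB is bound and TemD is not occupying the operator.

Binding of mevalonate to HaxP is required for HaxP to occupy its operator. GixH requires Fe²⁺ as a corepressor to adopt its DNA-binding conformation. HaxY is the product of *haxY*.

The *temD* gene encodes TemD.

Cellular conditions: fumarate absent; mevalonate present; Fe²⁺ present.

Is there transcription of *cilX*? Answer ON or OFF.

Fumarate is absent, so MibV is active.
Mevalonate is present, so HaxP is active.
With repressor MibV bound, *haxY* is not transcribed.
So HaxY is not produced.
Required activator HaxY is absent, so *bexA* is not transcribed.
So BexA is not produced.
With no repressor bound, *fenB* is transcribed.
So FenB is produced and active.
Fe²⁺ is present, so GixH is active.
With repressor GixH bound, *pexY* is not transcribed.
So PexY is not produced.
Required activator PexY is absent, so *jalT* is not transcribed.
So JalT is not produced.
Required activator JalT is absent, so *temD* is not transcribed.
So TemD is not produced.
No repressor is bound and FenB is active, so *gixF* is transcribed.
So GixF is produced and active.
With repressor GixF bound, *cilX* is not transcribed.

OFF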